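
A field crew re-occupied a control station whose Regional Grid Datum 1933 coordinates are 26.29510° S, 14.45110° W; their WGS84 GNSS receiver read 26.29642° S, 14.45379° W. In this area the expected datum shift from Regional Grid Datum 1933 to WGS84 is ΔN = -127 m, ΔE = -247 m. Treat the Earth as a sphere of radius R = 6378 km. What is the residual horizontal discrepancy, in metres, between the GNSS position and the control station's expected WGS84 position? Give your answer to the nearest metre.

Observed coordinate differences: Δφ = -0.00132°, Δλ = -0.00269°.
Converting to metres (1° lat = 111317 m, cos φ = 0.896524): observed ΔN = -146.9 m, observed ΔE = -268.5 m.
Subtracting the expected shift leaves a residual of -146.9 − (-127) = -19.9 m north and -268.5 − (-247) = -21.5 m east.
Residual distance = √((-19.9)² + (-21.5)²) = 29.3 m.

29 m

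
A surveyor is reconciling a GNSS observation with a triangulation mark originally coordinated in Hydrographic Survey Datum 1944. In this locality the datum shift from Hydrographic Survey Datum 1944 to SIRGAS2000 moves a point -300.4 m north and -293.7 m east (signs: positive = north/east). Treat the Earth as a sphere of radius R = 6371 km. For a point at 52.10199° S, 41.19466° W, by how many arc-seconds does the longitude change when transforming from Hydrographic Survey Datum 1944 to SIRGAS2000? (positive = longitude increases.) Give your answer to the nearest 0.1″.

Δλ = -15.5″

At latitude -52.10199°, cos φ = 0.614258.
One radian of longitude at latitude φ spans R cos φ, so Δλ = ΔE / (R cos φ) = -293.7 / (6371000 × 0.614258) = -7.5049e-05 rad = -15.480″.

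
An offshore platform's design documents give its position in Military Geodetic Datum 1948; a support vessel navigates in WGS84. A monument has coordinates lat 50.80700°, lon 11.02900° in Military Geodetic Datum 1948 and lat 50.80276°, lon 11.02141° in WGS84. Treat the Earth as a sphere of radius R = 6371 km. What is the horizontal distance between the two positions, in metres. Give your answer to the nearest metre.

712 m

Δφ = 50.80276° − 50.80700° = -0.00424°; Δλ = 11.02141° − 11.02900° = -0.00759°.
1° along a meridian = πR/180 = 111195 m.
ΔN = Δφ × 111195 = -471.5 m; ΔE = Δλ × 111195 × cos(50.80700°) = -0.00759 × 111195 × 0.631935 = -533.3 m.
Distance = √(ΔE² + ΔN²) = √((-533.3)² + (-471.5)²) = 711.8 m.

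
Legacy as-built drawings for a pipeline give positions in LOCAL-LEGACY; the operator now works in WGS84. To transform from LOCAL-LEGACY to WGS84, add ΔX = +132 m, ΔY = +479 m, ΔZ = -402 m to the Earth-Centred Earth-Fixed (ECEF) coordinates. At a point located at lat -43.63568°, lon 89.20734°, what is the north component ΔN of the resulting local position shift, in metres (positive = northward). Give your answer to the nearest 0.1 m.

At φ = -43.63568°, λ = 89.20734°: sin φ = -0.690070, cos φ = 0.723742, sin λ = 0.999904, cos λ = 0.013834.
ΔN = −sin φ cos λ·ΔX − sin φ sin λ·ΔY + cos φ·ΔZ = −(-0.690070)(0.013834)(132) − (-0.690070)(0.999904)(479) + (0.723742)(-402) = 40.83 m.

ΔN = 40.8 m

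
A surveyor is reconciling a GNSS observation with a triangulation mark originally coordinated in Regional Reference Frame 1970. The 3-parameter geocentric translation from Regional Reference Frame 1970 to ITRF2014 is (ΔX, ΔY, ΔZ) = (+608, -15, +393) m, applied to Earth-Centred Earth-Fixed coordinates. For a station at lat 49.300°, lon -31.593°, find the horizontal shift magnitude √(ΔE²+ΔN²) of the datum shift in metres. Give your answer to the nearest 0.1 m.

337.2 m

At φ = 49.300°, λ = -31.593°: sin φ = 0.758134, cos φ = 0.652098, sin λ = -0.523882, cos λ = 0.851791.
ΔE = −sin λ·ΔX + cos λ·ΔY = −(-0.523882)·(608) + (0.851791)·(-15) = 305.74 m.
ΔN = −sin φ cos λ·ΔX − sin φ sin λ·ΔY + cos φ·ΔZ = −(0.758134)(0.851791)(608) − (0.758134)(-0.523882)(-15) + (0.652098)(393) = -142.31 m.
Horizontal magnitude = √(ΔE² + ΔN²) = √(305.74² + (-142.31)²) = 337.24 m.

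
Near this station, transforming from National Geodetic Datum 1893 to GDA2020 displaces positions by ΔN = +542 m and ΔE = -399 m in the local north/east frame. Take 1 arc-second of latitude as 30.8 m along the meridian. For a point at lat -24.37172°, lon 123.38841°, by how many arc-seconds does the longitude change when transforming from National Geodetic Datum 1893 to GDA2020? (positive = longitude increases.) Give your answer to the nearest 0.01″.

At latitude -24.37172°, cos φ = 0.910887.
1″ of longitude at this latitude = 30.80 × cos φ = 28.0553 m, so Δλ = -399.0 / 28.0553 = -14.222″.

Δλ = -14.22″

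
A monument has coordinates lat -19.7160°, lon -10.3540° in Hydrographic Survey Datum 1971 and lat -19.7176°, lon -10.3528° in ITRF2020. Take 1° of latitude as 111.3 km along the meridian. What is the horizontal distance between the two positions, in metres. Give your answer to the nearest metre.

Δφ = -19.7176° − -19.7160° = -0.0016°; Δλ = -10.3528° − -10.3540° = +0.0012°.
ΔN = Δφ × 111300 = -178.1 m; ΔE = Δλ × 111300 × cos(-19.7160°) = +0.0012 × 111300 × 0.941376 = 125.7 m.
Distance = √(ΔE² + ΔN²) = √(125.7² + (-178.1)²) = 218.0 m.

218 m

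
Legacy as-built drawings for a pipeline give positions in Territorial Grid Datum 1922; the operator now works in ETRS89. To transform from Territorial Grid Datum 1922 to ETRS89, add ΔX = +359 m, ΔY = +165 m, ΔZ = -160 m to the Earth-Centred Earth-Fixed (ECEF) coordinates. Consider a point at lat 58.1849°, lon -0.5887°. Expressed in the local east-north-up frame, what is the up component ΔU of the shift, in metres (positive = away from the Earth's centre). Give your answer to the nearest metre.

The local up (radial) axis is (cos φ cos λ, cos φ sin λ, sin φ), giving ΔU = 189.248 − 0.894 − 135.961 = 52.39 m.

ΔU = 52 m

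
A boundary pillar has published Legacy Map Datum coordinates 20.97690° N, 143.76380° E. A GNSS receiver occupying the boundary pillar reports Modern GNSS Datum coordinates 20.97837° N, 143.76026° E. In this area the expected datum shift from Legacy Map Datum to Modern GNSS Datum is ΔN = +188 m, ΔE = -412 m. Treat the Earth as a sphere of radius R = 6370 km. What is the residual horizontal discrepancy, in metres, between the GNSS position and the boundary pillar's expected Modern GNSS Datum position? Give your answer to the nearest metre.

Observed coordinate differences: Δφ = +0.00147°, Δλ = -0.00354°.
Converting to metres (1° lat = 111177 m, cos φ = 0.933725): observed ΔN = 163.4 m, observed ΔE = -367.5 m.
Subtracting the expected shift leaves a residual of 163.4 − (188) = -24.6 m north and -367.5 − (-412) = 44.5 m east.
Residual distance = √((-24.6)² + 44.5²) = 50.8 m.

51 m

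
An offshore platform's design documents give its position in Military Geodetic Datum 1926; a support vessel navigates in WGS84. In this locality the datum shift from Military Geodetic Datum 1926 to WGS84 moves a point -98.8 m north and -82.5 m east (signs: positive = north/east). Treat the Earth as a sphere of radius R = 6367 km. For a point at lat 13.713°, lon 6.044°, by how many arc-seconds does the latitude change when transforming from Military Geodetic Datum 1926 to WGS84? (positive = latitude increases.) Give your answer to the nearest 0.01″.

Δφ = -3.20″

On a sphere of radius R, 1 rad of latitude = R, so Δφ = ΔN / R = -98.8 / 6367000 = -1.5518e-05 rad = -3.201″.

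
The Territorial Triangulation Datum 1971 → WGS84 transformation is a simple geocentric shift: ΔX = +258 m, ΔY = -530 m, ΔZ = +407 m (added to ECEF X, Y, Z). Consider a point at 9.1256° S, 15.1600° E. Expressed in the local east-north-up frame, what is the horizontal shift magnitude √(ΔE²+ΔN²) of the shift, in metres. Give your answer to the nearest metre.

715 m

At φ = -9.1256°, λ = 15.1600°: sin φ = -0.158599, cos φ = 0.987343, sin λ = 0.261515, cos λ = 0.965199.
ΔE = −sin λ·ΔX + cos λ·ΔY = −(0.261515)·(258) + (0.965199)·(-530) = -579.03 m.
ΔN = −sin φ cos λ·ΔX − sin φ sin λ·ΔY + cos φ·ΔZ = −(-0.158599)(0.965199)(258) − (-0.158599)(0.261515)(-530) + (0.987343)(407) = 419.36 m.
Horizontal magnitude = √(ΔE² + ΔN²) = √((-579.03)² + 419.36²) = 714.94 m.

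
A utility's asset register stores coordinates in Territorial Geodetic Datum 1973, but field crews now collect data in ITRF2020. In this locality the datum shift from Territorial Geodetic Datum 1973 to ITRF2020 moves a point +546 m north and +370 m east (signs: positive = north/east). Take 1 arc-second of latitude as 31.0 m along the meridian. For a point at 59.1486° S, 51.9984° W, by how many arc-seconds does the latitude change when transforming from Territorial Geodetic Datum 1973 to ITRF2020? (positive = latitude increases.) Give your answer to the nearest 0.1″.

1″ of latitude = 31.00 m, so Δφ = 546.0 / 31.00 = 17.613″.

Δφ = 17.6″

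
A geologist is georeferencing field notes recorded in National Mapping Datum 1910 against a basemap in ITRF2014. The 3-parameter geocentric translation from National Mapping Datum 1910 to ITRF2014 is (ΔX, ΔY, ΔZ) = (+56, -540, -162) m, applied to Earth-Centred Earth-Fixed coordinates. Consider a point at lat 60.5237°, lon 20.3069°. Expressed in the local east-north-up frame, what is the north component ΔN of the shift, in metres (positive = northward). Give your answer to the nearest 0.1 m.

ΔN = 37.7 m

At φ = 60.5237°, λ = 20.3069°: sin φ = 0.870559, cos φ = 0.492064, sin λ = 0.347049, cos λ = 0.937847.
ΔN = −sin φ cos λ·ΔX − sin φ sin λ·ΔY + cos φ·ΔZ = −(0.870559)(0.937847)(56) − (0.870559)(0.347049)(-540) + (0.492064)(-162) = 37.71 m.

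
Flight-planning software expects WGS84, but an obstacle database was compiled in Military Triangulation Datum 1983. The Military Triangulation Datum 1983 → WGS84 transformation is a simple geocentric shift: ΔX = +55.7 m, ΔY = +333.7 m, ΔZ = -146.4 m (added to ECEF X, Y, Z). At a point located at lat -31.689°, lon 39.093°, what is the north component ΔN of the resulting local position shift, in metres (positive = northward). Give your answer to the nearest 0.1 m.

The local north axis is (−sin φ cos λ, −sin φ sin λ, cos φ), giving ΔN = 22.709 + 110.538 − 124.574 = 8.67 m.

ΔN = 8.7 m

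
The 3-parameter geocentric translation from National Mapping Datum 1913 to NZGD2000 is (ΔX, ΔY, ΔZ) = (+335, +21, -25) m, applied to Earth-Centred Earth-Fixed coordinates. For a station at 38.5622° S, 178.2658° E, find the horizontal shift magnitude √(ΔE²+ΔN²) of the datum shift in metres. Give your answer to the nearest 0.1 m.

The local east axis at (φ, λ) is (−sin λ, cos λ, 0), so ΔE = −sin(178.2658°)·335 + cos(178.2658°)·21 = -31.13 m.
The local north axis is (−sin φ cos λ, −sin φ sin λ, cos φ), giving ΔN = -208.731 + 0.396 − 19.548 = -227.88 m.
Horizontal magnitude = √(ΔE² + ΔN²) = √((-31.13)² + (-227.88)²) = 230.00 m.

230.0 m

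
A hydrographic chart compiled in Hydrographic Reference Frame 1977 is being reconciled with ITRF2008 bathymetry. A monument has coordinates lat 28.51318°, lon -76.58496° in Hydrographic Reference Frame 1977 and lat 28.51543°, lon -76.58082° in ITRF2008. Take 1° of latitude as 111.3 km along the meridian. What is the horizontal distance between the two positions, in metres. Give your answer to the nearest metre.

Δφ = 28.51543° − 28.51318° = +0.00225°; Δλ = -76.58082° − -76.58496° = +0.00414°.
ΔN = Δφ × 111300 = 250.4 m; ΔE = Δλ × 111300 × cos(28.51318°) = +0.00414 × 111300 × 0.878707 = 404.9 m.
Distance = √(ΔE² + ΔN²) = √(404.9² + 250.4²) = 476.1 m.

476 m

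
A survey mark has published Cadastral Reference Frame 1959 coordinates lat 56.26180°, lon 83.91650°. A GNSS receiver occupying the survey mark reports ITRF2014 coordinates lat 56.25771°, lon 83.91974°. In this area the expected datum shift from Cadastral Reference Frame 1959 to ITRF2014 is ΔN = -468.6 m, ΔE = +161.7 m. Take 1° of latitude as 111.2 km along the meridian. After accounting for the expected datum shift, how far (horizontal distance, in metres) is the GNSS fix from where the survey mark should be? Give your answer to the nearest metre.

41 m

Observed coordinate differences: Δφ = -0.00409°, Δλ = +0.00324°.
Converting to metres (1° lat = 111200 m, cos φ = 0.555399): observed ΔN = -454.8 m, observed ΔE = 200.1 m.
Subtracting the expected shift leaves a residual of -454.8 − (-468.6) = 13.8 m north and 200.1 − (161.7) = 38.4 m east.
Residual distance = √(13.8² + 38.4²) = 40.8 m.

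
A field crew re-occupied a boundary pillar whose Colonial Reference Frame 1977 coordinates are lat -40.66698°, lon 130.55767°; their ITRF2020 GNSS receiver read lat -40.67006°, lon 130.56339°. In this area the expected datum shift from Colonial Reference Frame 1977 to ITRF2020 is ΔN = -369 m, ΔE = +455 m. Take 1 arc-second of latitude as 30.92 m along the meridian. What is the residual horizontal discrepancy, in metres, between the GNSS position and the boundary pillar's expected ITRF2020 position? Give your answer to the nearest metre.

38 m

Observed coordinate differences: Δφ = -0.00308°, Δλ = +0.00572°.
Converting to metres (1° lat = 111312 m, cos φ = 0.758510): observed ΔN = -342.8 m, observed ΔE = 482.9 m.
Subtracting the expected shift leaves a residual of -342.8 − (-369) = 26.2 m north and 482.9 − (455) = 27.9 m east.
Residual distance = √(26.2² + 27.9²) = 38.3 m.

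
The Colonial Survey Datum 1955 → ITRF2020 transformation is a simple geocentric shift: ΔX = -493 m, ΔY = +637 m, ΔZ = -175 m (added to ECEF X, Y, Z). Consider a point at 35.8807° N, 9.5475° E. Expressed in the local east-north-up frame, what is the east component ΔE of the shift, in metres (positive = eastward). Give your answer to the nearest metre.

At φ = 35.8807°, λ = 9.5475°: sin φ = 0.586099, cos φ = 0.810239, sin λ = 0.165865, cos λ = 0.986148.
ΔE = −sin λ·ΔX + cos λ·ΔY = −(0.165865)·(-493) + (0.986148)·(637) = 709.95 m.

ΔE = 710 m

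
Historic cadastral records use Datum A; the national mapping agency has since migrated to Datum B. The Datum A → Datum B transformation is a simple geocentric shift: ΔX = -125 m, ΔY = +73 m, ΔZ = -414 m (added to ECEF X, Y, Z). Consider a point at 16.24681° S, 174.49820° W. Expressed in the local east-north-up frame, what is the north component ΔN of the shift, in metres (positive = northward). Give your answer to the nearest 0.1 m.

ΔN = -364.6 m

At φ = -16.24681°, λ = -174.49820°: sin φ = -0.279776, cos φ = 0.960065, sin λ = -0.095877, cos λ = -0.995393.
ΔN = −sin φ cos λ·ΔX − sin φ sin λ·ΔY + cos φ·ΔZ = −(-0.279776)(-0.995393)(-125) − (-0.279776)(-0.095877)(73) + (0.960065)(-414) = -364.61 m.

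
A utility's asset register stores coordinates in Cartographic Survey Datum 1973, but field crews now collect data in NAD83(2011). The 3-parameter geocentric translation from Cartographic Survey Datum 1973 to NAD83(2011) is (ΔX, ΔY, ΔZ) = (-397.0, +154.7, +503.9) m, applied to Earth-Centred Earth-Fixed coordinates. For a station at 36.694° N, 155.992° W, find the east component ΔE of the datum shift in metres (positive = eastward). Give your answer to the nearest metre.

ΔE = -303 m

At φ = 36.694°, λ = -155.992°: sin φ = 0.597541, cos φ = 0.801838, sin λ = -0.406864, cos λ = -0.913489.
ΔE = −sin λ·ΔX + cos λ·ΔY = −(-0.406864)·(-397.0) + (-0.913489)·(154.7) = -302.84 m.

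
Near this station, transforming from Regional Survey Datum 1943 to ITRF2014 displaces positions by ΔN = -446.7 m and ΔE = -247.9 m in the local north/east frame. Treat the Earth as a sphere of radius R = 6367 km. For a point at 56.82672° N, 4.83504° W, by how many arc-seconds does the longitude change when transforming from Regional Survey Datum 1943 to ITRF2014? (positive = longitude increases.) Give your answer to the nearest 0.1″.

Δλ = -14.7″

At latitude 56.82672°, cos φ = 0.547173.
One radian of longitude at latitude φ spans R cos φ, so Δλ = ΔE / (R cos φ) = -247.9 / (6367000 × 0.547173) = -7.1157e-05 rad = -14.677″.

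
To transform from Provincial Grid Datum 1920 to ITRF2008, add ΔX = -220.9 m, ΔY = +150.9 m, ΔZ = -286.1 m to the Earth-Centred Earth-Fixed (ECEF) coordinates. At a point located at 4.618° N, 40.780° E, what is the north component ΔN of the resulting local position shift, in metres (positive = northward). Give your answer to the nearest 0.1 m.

At φ = 4.618°, λ = 40.780°: sin φ = 0.080512, cos φ = 0.996754, sin λ = 0.653156, cos λ = 0.757223.
ΔN = −sin φ cos λ·ΔX − sin φ sin λ·ΔY + cos φ·ΔZ = −(0.080512)(0.757223)(-220.9) − (0.080512)(0.653156)(150.9) + (0.996754)(-286.1) = -279.64 m.

ΔN = -279.6 m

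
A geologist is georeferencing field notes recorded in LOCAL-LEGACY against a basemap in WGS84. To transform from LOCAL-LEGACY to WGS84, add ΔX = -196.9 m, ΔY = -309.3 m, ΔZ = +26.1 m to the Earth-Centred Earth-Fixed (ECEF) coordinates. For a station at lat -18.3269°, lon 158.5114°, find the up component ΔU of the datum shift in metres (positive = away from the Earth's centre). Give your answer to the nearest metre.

ΔU = 58 m

The local up (radial) axis is (cos φ cos λ, cos φ sin λ, sin φ), giving ΔU = 173.921 − 107.555 − 8.207 = 58.16 m.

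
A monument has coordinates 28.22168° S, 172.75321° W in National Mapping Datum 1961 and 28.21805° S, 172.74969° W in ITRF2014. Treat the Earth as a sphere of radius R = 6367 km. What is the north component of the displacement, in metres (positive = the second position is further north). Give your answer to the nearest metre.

ΔN = 403 m

Δφ = -28.21805° − -28.22168° = +0.00363°; Δλ = -172.74969° − -172.75321° = +0.00352°.
1° along a meridian = πR/180 = 111125 m.
ΔN = Δφ × 111125 = 403.4 m; ΔE = Δλ × 111125 × cos(-28.22168°) = +0.00352 × 111125 × 0.881125 = 344.7 m.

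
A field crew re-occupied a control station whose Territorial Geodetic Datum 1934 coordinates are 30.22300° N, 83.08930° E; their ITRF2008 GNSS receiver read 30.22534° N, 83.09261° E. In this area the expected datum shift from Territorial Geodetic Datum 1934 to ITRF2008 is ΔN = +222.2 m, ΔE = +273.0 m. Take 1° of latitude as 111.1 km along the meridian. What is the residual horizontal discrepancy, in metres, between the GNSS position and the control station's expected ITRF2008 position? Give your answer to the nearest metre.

Observed coordinate differences: Δφ = +0.00234°, Δλ = +0.00331°.
Converting to metres (1° lat = 111100 m, cos φ = 0.864073): observed ΔN = 260.0 m, observed ΔE = 317.8 m.
Subtracting the expected shift leaves a residual of 260.0 − (222.2) = 37.8 m north and 317.8 − (273.0) = 44.8 m east.
Residual distance = √(37.8² + 44.8²) = 58.6 m.

59 m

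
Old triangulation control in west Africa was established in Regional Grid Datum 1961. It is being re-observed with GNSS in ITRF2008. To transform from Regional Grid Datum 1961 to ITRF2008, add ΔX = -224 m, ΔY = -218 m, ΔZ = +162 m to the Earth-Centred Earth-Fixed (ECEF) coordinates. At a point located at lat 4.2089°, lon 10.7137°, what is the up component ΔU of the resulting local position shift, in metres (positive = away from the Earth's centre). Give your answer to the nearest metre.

ΔU = -248 m

The local up (radial) axis is (cos φ cos λ, cos φ sin λ, sin φ), giving ΔU = -219.502 − 40.417 + 11.890 = -248.03 m.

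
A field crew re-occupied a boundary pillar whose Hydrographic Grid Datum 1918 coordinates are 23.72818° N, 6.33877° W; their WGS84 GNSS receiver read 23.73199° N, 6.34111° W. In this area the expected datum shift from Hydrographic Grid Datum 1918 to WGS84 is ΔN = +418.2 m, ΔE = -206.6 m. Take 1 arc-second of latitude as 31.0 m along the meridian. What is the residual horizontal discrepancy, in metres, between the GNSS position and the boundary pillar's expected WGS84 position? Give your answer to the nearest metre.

Observed coordinate differences: Δφ = +0.00381°, Δλ = -0.00234°.
Converting to metres (1° lat = 111600 m, cos φ = 0.915465): observed ΔN = 425.2 m, observed ΔE = -239.1 m.
Subtracting the expected shift leaves a residual of 425.2 − (418.2) = 7.0 m north and -239.1 − (-206.6) = -32.5 m east.
Residual distance = √(7.0² + (-32.5)²) = 33.2 m.

33 m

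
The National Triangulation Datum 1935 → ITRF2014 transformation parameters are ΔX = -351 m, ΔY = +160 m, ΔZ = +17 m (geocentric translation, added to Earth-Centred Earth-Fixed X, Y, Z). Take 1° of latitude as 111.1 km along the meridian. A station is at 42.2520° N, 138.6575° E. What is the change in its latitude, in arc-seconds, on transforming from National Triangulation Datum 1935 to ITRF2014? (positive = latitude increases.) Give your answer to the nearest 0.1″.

sin φ = 0.672393, cos φ = 0.740195, sin λ = 0.660559, cos λ = -0.750774.
North component: ΔN = −sin φ cos λ·ΔX − sin φ sin λ·ΔY + cos φ·ΔZ = −(0.672393)(-0.750774)(-351) − (0.672393)(0.660559)(160) + (0.740195)(17) = -235.67 m.
1° of latitude spans 111100 m, so Δφ = -235.67 / 111100 × 3600 = -7.637″.

Δφ = -7.6″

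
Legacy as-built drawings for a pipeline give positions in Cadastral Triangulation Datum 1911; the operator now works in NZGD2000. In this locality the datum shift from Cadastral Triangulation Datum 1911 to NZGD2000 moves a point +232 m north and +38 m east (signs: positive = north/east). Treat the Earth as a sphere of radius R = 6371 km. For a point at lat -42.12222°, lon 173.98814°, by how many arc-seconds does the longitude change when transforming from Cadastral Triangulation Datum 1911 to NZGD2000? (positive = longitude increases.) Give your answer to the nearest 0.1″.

At latitude -42.12222°, cos φ = 0.741716.
One radian of longitude at latitude φ spans R cos φ, so Δλ = ΔE / (R cos φ) = 38.0 / (6371000 × 0.741716) = 8.0415e-06 rad = 1.659″.

Δλ = 1.7″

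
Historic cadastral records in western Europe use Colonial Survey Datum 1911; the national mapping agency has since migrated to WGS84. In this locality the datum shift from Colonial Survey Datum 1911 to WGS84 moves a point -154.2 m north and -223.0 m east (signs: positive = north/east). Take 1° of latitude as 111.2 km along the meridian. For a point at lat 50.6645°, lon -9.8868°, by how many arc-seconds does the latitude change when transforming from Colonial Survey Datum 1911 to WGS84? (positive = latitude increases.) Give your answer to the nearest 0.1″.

Δφ = -5.0″

1° of latitude = 111.2 km, so Δφ = -154.2 / 111200 = -0.0013867° = -4.992″.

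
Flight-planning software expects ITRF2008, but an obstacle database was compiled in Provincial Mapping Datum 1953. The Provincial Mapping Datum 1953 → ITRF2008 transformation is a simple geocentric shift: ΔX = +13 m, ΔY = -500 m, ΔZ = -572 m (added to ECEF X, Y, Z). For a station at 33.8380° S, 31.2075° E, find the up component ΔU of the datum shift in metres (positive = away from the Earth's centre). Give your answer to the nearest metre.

ΔU = 113 m

The local up (radial) axis is (cos φ cos λ, cos φ sin λ, sin φ), giving ΔU = 9.235 − 215.187 + 318.516 = 112.56 m.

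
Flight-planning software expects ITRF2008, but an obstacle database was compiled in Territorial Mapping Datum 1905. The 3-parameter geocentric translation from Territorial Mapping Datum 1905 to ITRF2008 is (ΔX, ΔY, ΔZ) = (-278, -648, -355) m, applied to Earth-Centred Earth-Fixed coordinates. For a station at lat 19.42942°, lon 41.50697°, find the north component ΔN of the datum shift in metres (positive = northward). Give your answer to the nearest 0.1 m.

At φ = 19.42942°, λ = 41.50697°: sin φ = 0.332645, cos φ = 0.943052, sin λ = 0.662711, cos λ = 0.748875.
ΔN = −sin φ cos λ·ΔX − sin φ sin λ·ΔY + cos φ·ΔZ = −(0.332645)(0.748875)(-278) − (0.332645)(0.662711)(-648) + (0.943052)(-355) = -122.68 m.

ΔN = -122.7 m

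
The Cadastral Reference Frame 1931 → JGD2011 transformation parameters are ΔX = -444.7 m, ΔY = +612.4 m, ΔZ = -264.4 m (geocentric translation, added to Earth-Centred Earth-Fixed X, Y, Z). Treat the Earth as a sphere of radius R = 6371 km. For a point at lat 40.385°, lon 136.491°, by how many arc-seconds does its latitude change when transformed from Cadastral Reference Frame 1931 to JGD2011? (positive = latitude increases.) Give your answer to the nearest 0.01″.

sin φ = 0.647921, cos φ = 0.761708, sin λ = 0.688469, cos λ = -0.725266.
North component: ΔN = −sin φ cos λ·ΔX − sin φ sin λ·ΔY + cos φ·ΔZ = −(0.647921)(-0.725266)(-444.7) − (0.647921)(0.688469)(612.4) + (0.761708)(-264.4) = -683.54 m.
1° of latitude spans πR/180 = 111195 m, so Δφ = -683.54 / 111195 × 3600 = -22.130″.

Δφ = -22.13″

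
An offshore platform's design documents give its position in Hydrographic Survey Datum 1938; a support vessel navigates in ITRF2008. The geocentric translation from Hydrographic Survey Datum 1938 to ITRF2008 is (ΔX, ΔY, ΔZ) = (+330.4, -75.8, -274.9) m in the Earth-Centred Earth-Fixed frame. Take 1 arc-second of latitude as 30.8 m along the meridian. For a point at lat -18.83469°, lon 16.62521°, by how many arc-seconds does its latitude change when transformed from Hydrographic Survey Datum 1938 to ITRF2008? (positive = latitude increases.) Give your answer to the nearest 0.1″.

Δφ = -5.4″

sin φ = -0.322839, cos φ = 0.946454, sin λ = 0.286110, cos λ = 0.958197.
North component: ΔN = −sin φ cos λ·ΔX − sin φ sin λ·ΔY + cos φ·ΔZ = −(-0.322839)(0.958197)(330.4) − (-0.322839)(0.286110)(-75.8) + (0.946454)(-274.9) = -164.97 m.
1° of latitude spans 3600 × 30.80 = 110880 m, so Δφ = -164.97 / 110880 × 3600 = -5.356″.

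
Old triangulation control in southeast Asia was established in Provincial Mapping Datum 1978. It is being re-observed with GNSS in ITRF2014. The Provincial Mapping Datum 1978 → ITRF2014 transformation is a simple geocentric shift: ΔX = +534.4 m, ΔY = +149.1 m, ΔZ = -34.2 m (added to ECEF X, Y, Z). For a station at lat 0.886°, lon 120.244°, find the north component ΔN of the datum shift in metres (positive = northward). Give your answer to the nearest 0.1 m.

ΔN = -32.0 m

At φ = 0.886°, λ = 120.244°: sin φ = 0.015463, cos φ = 0.999880, sin λ = 0.863888, cos λ = -0.503684.
ΔN = −sin φ cos λ·ΔX − sin φ sin λ·ΔY + cos φ·ΔZ = −(0.015463)(-0.503684)(534.4) − (0.015463)(0.863888)(149.1) + (0.999880)(-34.2) = -32.03 m.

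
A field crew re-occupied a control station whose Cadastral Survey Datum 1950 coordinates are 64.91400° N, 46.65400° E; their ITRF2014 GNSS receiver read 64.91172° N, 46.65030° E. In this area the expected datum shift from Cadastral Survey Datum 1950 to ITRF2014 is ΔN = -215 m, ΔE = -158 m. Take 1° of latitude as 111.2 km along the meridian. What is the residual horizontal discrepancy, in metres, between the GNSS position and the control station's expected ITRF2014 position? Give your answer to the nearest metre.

42 m

Observed coordinate differences: Δφ = -0.00228°, Δλ = -0.00370°.
Converting to metres (1° lat = 111200 m, cos φ = 0.423978): observed ΔN = -253.5 m, observed ΔE = -174.4 m.
Subtracting the expected shift leaves a residual of -253.5 − (-215) = -38.5 m north and -174.4 − (-158) = -16.4 m east.
Residual distance = √((-38.5)² + (-16.4)²) = 41.9 m.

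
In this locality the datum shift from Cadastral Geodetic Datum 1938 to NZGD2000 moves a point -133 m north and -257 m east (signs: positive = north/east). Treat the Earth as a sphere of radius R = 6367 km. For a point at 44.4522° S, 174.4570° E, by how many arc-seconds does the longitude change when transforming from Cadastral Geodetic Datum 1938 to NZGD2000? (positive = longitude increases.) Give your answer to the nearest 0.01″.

At latitude -44.4522°, cos φ = 0.713835.
One radian of longitude at latitude φ spans R cos φ, so Δλ = ΔE / (R cos φ) = -257.0 / (6367000 × 0.713835) = -5.6546e-05 rad = -11.663″.

Δλ = -11.66″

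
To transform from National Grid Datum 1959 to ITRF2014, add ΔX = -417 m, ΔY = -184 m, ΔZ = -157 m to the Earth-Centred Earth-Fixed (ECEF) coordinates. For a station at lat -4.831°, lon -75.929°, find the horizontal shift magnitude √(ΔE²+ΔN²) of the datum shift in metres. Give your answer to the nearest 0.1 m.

The local east axis at (φ, λ) is (−sin λ, cos λ, 0), so ΔE = −sin(-75.929°)·(-417) + cos(-75.929°)·(-184) = -449.22 m.
The local north axis is (−sin φ cos λ, −sin φ sin λ, cos φ), giving ΔN = -8.538 + 15.031 − 156.442 = -149.95 m.
Horizontal magnitude = √(ΔE² + ΔN²) = √((-449.22)² + (-149.95)²) = 473.59 m.

473.6 m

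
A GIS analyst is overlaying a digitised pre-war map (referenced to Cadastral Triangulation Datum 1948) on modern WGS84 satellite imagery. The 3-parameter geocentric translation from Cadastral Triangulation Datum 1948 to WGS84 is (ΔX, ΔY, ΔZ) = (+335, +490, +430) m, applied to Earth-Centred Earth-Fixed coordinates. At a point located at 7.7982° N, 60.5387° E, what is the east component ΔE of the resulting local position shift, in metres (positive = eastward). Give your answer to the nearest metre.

At φ = 7.7982°, λ = 60.5387°: sin φ = 0.135684, cos φ = 0.990752, sin λ = 0.870688, cos λ = 0.491836.
ΔE = −sin λ·ΔX + cos λ·ΔY = −(0.870688)·(335) + (0.491836)·(490) = -50.68 m.

ΔE = -51 m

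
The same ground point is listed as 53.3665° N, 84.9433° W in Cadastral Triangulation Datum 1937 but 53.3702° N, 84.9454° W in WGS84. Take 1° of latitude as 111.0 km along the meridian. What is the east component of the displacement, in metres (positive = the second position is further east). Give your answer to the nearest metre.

Δφ = 53.3702° − 53.3665° = +0.0037°; Δλ = -84.9454° − -84.9433° = -0.0021°.
ΔN = Δφ × 111000 = 410.7 m; ΔE = Δλ × 111000 × cos(53.3665°) = -0.0021 × 111000 × 0.596694 = -139.1 m.

ΔE = -139 m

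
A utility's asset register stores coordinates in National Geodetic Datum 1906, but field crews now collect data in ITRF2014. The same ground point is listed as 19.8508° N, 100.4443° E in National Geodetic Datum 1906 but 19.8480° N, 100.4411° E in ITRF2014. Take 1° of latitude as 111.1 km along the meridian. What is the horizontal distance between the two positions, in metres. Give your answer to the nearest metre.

457 m

Δφ = 19.8480° − 19.8508° = -0.0028°; Δλ = 100.4411° − 100.4443° = -0.0032°.
ΔN = Δφ × 111100 = -311.1 m; ΔE = Δλ × 111100 × cos(19.8508°) = -0.0032 × 111100 × 0.940580 = -334.4 m.
Distance = √(ΔE² + ΔN²) = √((-334.4)² + (-311.1)²) = 456.7 m.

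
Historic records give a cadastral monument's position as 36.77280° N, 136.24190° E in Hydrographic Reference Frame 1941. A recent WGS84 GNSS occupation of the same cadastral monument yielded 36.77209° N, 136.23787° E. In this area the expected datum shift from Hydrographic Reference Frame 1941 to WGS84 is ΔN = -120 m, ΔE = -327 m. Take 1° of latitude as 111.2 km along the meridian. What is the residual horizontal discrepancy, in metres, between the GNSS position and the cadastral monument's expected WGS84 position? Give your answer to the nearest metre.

52 m

Observed coordinate differences: Δφ = -0.00071°, Δλ = -0.00403°.
Converting to metres (1° lat = 111200 m, cos φ = 0.801016): observed ΔN = -79.0 m, observed ΔE = -359.0 m.
Subtracting the expected shift leaves a residual of -79.0 − (-120) = 41.0 m north and -359.0 − (-327) = -32.0 m east.
Residual distance = √(41.0² + (-32.0)²) = 52.0 m.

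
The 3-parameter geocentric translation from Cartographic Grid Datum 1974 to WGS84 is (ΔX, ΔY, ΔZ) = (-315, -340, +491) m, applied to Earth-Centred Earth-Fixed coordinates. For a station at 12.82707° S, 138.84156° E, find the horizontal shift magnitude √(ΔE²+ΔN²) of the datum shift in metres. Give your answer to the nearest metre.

668 m

At φ = -12.82707°, λ = 138.84156°: sin φ = -0.222009, cos φ = 0.975045, sin λ = 0.658144, cos λ = -0.752892.
ΔE = −sin λ·ΔX + cos λ·ΔY = −(0.658144)·(-315) + (-0.752892)·(-340) = 463.30 m.
ΔN = −sin φ cos λ·ΔX − sin φ sin λ·ΔY + cos φ·ΔZ = −(-0.222009)(-0.752892)(-315) − (-0.222009)(0.658144)(-340) + (0.975045)(491) = 481.72 m.
Horizontal magnitude = √(ΔE² + ΔN²) = √(463.30² + 481.72²) = 668.36 m.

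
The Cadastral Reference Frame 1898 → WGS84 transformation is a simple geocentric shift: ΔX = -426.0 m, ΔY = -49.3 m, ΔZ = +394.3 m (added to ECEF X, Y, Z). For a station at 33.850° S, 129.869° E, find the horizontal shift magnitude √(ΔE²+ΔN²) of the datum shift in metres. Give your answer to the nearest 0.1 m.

At φ = -33.850°, λ = 129.869°: sin φ = -0.557021, cos φ = 0.830499, sin λ = 0.767512, cos λ = -0.641034.
ΔE = −sin λ·ΔX + cos λ·ΔY = −(0.767512)·(-426.0) + (-0.641034)·(-49.3) = 358.56 m.
ΔN = −sin φ cos λ·ΔX − sin φ sin λ·ΔY + cos φ·ΔZ = −(-0.557021)(-0.641034)(-426.0) − (-0.557021)(0.767512)(-49.3) + (0.830499)(394.3) = 458.50 m.
Horizontal magnitude = √(ΔE² + ΔN²) = √(358.56² + 458.50²) = 582.06 m.

582.1 m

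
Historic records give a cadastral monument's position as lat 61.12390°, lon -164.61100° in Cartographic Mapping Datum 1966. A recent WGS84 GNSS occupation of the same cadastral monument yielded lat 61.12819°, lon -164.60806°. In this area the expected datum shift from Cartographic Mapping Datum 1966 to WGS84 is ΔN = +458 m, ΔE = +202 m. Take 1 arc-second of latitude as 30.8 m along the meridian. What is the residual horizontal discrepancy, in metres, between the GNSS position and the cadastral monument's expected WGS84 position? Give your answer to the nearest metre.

48 m

Observed coordinate differences: Δφ = +0.00429°, Δλ = +0.00294°.
Converting to metres (1° lat = 110880 m, cos φ = 0.482917): observed ΔN = 475.7 m, observed ΔE = 157.4 m.
Subtracting the expected shift leaves a residual of 475.7 − (458) = 17.7 m north and 157.4 − (202) = -44.6 m east.
Residual distance = √(17.7² + (-44.6)²) = 48.0 m.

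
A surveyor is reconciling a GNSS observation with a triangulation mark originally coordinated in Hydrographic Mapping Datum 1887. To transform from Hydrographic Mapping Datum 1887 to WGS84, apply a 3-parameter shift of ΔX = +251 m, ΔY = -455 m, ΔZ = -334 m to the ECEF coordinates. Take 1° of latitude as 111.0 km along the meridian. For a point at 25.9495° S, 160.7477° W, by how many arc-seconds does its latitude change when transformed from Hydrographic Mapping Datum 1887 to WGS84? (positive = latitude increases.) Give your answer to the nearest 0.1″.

Δφ = -11.0″

sin φ = -0.437579, cos φ = 0.899180, sin λ = -0.329729, cos λ = -0.944076.
North component: ΔN = −sin φ cos λ·ΔX − sin φ sin λ·ΔY + cos φ·ΔZ = −(-0.437579)(-0.944076)(251) − (-0.437579)(-0.329729)(-455) + (0.899180)(-334) = -338.37 m.
1° of latitude spans 111000 m, so Δφ = -338.37 / 111000 × 3600 = -10.974″.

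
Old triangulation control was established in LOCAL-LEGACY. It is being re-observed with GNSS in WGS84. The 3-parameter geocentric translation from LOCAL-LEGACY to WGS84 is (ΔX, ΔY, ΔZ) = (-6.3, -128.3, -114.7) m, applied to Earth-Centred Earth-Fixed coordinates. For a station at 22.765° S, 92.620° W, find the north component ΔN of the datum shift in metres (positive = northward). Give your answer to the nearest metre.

ΔN = -56 m

The local north axis is (−sin φ cos λ, −sin φ sin λ, cos φ), giving ΔN = 0.111 + 49.594 − 105.765 = -56.06 m.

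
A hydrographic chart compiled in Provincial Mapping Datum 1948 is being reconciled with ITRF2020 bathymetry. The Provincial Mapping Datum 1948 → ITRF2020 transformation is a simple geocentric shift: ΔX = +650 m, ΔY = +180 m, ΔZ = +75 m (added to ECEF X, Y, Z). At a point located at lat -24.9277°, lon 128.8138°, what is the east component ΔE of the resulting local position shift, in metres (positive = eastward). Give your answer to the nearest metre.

ΔE = -619 m

At φ = -24.9277°, λ = 128.8138°: sin φ = -0.421474, cos φ = 0.906840, sin λ = 0.779187, cos λ = -0.626792.
ΔE = −sin λ·ΔX + cos λ·ΔY = −(0.779187)·(650) + (-0.626792)·(180) = -619.29 m.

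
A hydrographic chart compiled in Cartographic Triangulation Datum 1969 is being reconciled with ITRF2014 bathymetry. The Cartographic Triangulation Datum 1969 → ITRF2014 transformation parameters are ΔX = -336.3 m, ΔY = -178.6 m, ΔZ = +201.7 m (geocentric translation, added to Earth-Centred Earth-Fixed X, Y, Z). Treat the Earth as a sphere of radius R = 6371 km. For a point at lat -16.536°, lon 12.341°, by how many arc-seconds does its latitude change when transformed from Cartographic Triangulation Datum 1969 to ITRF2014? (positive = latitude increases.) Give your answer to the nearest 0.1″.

Δφ = 2.9″

sin φ = -0.284618, cos φ = 0.958641, sin λ = 0.213729, cos λ = 0.976893.
North component: ΔN = −sin φ cos λ·ΔX − sin φ sin λ·ΔY + cos φ·ΔZ = −(-0.284618)(0.976893)(-336.3) − (-0.284618)(0.213729)(-178.6) + (0.958641)(201.7) = 88.99 m.
1° of latitude spans πR/180 = 111195 m, so Δφ = 88.99 / 111195 × 3600 = 2.881″.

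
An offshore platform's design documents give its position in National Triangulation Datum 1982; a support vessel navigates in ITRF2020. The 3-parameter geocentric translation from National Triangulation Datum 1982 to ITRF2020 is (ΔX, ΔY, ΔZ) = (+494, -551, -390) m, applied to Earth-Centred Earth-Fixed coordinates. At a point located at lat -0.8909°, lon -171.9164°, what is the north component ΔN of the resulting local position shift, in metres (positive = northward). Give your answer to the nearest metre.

ΔN = -396 m

At φ = -0.8909°, λ = -171.9164°: sin φ = -0.015549, cos φ = 0.999879, sin λ = -0.140618, cos λ = -0.990064.
ΔN = −sin φ cos λ·ΔX − sin φ sin λ·ΔY + cos φ·ΔZ = −(-0.015549)(-0.990064)(494) − (-0.015549)(-0.140618)(-551) + (0.999879)(-390) = -396.35 m.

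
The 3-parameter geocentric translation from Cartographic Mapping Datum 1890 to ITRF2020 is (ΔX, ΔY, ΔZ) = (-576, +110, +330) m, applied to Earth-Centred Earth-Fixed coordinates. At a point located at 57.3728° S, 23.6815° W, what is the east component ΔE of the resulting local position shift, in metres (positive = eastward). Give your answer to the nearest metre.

At φ = -57.3728°, λ = -23.6815°: sin φ = -0.842197, cos φ = 0.539171, sin λ = -0.401652, cos λ = 0.915792.
ΔE = −sin λ·ΔX + cos λ·ΔY = −(-0.401652)·(-576) + (0.915792)·(110) = -130.61 m.

ΔE = -131 m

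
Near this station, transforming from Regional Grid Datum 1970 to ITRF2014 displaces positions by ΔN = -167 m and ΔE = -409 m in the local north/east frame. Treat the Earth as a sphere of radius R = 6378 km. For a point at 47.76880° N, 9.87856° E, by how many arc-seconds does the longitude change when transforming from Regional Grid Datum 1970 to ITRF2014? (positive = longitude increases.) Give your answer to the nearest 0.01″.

Δλ = -19.68″

At latitude 47.76880°, cos φ = 0.672124.
One radian of longitude at latitude φ spans R cos φ, so Δλ = ΔE / (R cos φ) = -409.0 / (6378000 × 0.672124) = -9.5409e-05 rad = -19.680″.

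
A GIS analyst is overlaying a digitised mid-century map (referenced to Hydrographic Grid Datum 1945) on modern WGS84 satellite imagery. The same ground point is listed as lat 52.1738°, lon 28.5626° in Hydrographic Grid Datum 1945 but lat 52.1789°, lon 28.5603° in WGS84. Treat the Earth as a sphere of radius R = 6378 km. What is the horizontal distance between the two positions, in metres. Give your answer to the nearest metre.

589 m

Δφ = 52.1789° − 52.1738° = +0.0051°; Δλ = 28.5603° − 28.5626° = -0.0023°.
1° along a meridian = πR/180 = 111317 m.
ΔN = Δφ × 111317 = 567.7 m; ΔE = Δλ × 111317 × cos(52.1738°) = -0.0023 × 111317 × 0.613268 = -157.0 m.
Distance = √(ΔE² + ΔN²) = √((-157.0)² + 567.7²) = 589.0 m.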